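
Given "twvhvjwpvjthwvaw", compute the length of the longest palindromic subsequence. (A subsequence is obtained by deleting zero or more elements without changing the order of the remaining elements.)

9

Using dp[i][j] = 2 + dp[i+1][j−1] if the ends match, else max(dp[i+1][j], dp[i][j−1]):
dp[1][16] = 9. A witness is wvhjvjhvw at positions 2,3,4,6,9,10,12,14,16.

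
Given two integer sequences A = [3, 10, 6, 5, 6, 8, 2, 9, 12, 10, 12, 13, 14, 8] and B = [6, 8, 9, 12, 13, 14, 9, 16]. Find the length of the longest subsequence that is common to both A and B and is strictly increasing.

For each value that appears in both, track the longest common increasing run ending there.
The best achievable length is 6; one witness is 6, 8, 9, 12, 13, 14 (A-positions 3,6,8,9,12,13, B-positions 1,2,3,4,5,6).

6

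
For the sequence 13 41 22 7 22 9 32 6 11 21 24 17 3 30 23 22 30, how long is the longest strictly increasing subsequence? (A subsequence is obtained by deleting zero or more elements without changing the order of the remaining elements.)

Let dp[i] be the longest increasing subsequence ending at position i. Then dp = [1, 2, 2, 1, 2, 2, 3, 1, 3, 4, 5, 4, 1, 6, 5, 5, 6].
The maximum is 6; one witness is 7, 9, 11, 21, 24, 30 at positions 4,6,9,10,11,14.

6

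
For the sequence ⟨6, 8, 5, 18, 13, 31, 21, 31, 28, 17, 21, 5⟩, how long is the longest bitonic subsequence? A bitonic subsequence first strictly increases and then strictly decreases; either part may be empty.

One longest bitonic subsequence is 6, 8, 18, 21, 31, 28, 21, 5 (positions 1,2,4,7,8,9,11,12): it rises to 31 then falls. Length 8 is optimal.

8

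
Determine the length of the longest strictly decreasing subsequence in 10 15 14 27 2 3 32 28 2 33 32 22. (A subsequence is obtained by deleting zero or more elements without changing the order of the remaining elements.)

Scanning left to right, the best length ending at each element is: 10→1, 15→1, 14→2, 27→1, 2→3, 3→3, 32→1, 28→2, 2→4, 33→1, 32→2, 22→3.
So the longest decreasing subsequence has length 4, e.g. 15, 14, 3, 2.

4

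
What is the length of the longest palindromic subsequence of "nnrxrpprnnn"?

Using dp[i][j] = 2 + dp[i+1][j−1] if the ends match, else max(dp[i+1][j], dp[i][j−1]):
dp[1][11] = 8. A witness is nnrpprnn at positions 1,2,5,6,7,8,10,11.

8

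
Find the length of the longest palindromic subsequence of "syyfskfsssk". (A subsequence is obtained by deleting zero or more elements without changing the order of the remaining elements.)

5

One longest palindromic subsequence is ksssk (positions 6,8,9,10,11); it reads the same forward and backward, and the interval DP gives dp[1][11] = 5.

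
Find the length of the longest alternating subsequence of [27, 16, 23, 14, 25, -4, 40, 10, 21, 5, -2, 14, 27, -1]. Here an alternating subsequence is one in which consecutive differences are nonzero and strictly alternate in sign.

12

Track the best alternating length ending on an up-step vs a down-step at each position: up/down = 1/1, 1/2, 3/2, 1/4, 5/2, 1/6, 7/1, 7/8, 9/8, 7/10, 7/10, 11/10, 11/8, 11/12.
The maximum over both is 12; one such subsequence is 27, 16, 23, 14, 25, -4, 40, 10, 21, 5, 14, -1.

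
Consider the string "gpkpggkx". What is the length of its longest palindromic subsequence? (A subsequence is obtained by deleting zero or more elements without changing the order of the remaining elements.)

5

Using dp[i][j] = 2 + dp[i+1][j−1] if the ends match, else max(dp[i+1][j], dp[i][j−1]):
dp[1][8] = 5. A witness is gpkpg at positions 1,2,3,4,6.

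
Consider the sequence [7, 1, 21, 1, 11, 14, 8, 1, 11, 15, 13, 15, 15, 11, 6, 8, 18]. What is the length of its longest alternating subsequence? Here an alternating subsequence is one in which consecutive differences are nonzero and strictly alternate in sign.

11

Track the best alternating length ending on an up-step vs a down-step at each position: up/down = 1/1, 1/2, 3/1, 1/4, 5/4, 5/4, 5/6, 1/6, 7/6, 7/4, 7/8, 9/4, 9/4, 7/10, 7/10, 11/10, 11/4.
The maximum over both is 11; one such subsequence is 7, 1, 21, 1, 11, 8, 15, 13, 15, 6, 8.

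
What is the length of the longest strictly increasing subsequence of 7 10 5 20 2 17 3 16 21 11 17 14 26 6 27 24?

One longest increasing subsequence is 7, 10, 20, 21, 26, 27 (positions 1,2,4,9,13,15), of length 6; no longer one exists.

6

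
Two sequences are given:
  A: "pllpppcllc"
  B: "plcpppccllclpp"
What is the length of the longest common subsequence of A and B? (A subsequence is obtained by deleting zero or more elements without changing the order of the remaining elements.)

9

Backtracking the LCS table gives one alignment: p (A1,B1) → l (A2,B2) → p (A4,B4) → p (A5,B5) → p (A6,B6) → c (A7,B8) → l (A8,B9) → l (A9,B10) → c (A10,B11).
So the longest common subsequence has length 9.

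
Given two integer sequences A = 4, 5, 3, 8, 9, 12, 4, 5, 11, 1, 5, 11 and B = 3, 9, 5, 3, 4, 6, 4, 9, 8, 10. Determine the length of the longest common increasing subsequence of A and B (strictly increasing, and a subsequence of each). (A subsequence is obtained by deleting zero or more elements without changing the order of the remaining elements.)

2

For each value that appears in both, track the longest common increasing run ending there.
The best achievable length is 2; one witness is 3, 9 (A-positions 3,5, B-positions 1,2).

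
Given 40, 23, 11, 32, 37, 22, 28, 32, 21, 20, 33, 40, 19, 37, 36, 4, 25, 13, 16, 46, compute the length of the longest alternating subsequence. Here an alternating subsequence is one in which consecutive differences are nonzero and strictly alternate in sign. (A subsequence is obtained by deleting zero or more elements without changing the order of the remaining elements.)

13

A longest alternating subsequence is 40, 23, 32, 22, 28, 21, 33, 19, 37, 4, 25, 13, 16 (positions 1,2,4,6,7,9,11,13,14,16,17,18,19); its 12 consecutive differences strictly alternate in sign, and length 13 is optimal.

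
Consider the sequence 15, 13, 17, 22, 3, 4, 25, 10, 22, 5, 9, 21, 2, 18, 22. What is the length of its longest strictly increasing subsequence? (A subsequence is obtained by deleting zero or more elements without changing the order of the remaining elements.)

6

Let dp[i] be the longest increasing subsequence ending at position i. Then dp = [1, 1, 2, 3, 1, 2, 4, 3, 4, 3, 4, 5, 1, 5, 6].
The maximum is 6; one witness is 3, 4, 5, 9, 21, 22 at positions 5,6,10,11,12,15.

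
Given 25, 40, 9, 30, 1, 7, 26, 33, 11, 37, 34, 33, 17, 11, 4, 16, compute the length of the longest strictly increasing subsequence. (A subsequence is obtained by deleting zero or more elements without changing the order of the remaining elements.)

5

One longest increasing subsequence is 1, 7, 26, 33, 37 (positions 5,6,7,8,10), of length 5; no longer one exists.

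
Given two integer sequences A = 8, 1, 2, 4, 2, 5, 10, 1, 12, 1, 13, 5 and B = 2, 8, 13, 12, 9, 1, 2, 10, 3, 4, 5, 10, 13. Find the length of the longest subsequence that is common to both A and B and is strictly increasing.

For each value that appears in both, track the longest common increasing run ending there.
The best achievable length is 6; one witness is 1, 2, 4, 5, 10, 13 (A-positions 2,3,4,6,7,11, B-positions 6,7,10,11,12,13).

6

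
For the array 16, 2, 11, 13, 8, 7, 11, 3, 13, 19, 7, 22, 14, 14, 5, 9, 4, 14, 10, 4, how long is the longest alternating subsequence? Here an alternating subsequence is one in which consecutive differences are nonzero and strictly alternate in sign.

A longest alternating subsequence is 16, 2, 11, 8, 11, 3, 13, 7, 22, 5, 9, 4, 14, 10 (positions 1,2,3,5,7,8,9,11,12,15,16,17,18,19); its 13 consecutive differences strictly alternate in sign, and length 14 is optimal.

14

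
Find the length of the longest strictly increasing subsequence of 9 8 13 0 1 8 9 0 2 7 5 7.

Scanning left to right, the best length ending at each element is: 9→1, 8→1, 13→2, 0→1, 1→2, 8→3, 9→4, 0→1, 2→3, 7→4, 5→4, 7→5.
So the longest increasing subsequence has length 5, e.g. 0, 1, 2, 5, 7.

5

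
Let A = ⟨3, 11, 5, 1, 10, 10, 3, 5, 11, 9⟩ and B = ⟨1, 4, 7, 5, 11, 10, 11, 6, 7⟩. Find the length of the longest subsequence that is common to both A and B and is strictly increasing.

A longest common strictly increasing subsequence is 1, 5, 11 (length 3); it appears in order in both A and B, and no longer such subsequence exists.

3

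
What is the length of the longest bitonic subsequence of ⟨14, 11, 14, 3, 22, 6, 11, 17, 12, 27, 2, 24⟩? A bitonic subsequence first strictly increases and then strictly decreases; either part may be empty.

Let inc[i] be the LIS ending at i and dec[i] the longest strictly decreasing subsequence starting at i. inc = [1, 1, 2, 1, 3, 2, 3, 4, 4, 5, 1, 5], dec = [4, 3, 3, 2, 4, 2, 2, 3, 2, 2, 1, 1].
max_i inc[i]+dec[i]−1 = 6, with one witness 11, 14, 22, 17, 12, 2.

6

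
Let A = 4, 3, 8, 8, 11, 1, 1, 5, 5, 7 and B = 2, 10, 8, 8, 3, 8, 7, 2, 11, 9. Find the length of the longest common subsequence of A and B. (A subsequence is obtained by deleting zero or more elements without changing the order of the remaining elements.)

3

A longest common subsequence is 3, 8, 11 (length 3); the LCS DP confirms no longer common subsequence exists.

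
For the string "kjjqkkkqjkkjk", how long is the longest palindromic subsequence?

Using dp[i][j] = 2 + dp[i+1][j−1] if the ends match, else max(dp[i+1][j], dp[i][j−1]):
dp[1][13] = 11. A witness is kjjqkkkqjjk at positions 1,2,3,4,5,6,7,8,9,12,13.

11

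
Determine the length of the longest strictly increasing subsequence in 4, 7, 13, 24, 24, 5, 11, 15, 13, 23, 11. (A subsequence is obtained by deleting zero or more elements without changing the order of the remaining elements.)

5

Scanning left to right, the best length ending at each element is: 4→1, 7→2, 13→3, 24→4, 24→4, 5→2, 11→3, 15→4, 13→4, 23→5, 11→3.
So the longest increasing subsequence has length 5, e.g. 4, 7, 13, 15, 23.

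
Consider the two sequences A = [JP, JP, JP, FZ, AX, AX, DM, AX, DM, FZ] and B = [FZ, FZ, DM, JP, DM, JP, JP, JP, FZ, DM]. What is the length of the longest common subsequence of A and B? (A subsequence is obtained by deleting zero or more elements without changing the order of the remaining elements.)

A longest common subsequence is JP, JP, JP, FZ, DM (length 5); the LCS DP confirms no longer common subsequence exists.

5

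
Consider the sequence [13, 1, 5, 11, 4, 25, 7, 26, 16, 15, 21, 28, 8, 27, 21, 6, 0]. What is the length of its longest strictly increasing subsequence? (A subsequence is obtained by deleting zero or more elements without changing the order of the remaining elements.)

6

One longest increasing subsequence is 1, 5, 11, 25, 26, 28 (positions 2,3,4,6,8,12), of length 6; no longer one exists.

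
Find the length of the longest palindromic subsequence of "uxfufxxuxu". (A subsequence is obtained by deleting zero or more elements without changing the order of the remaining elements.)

8

Using dp[i][j] = 2 + dp[i+1][j−1] if the ends match, else max(dp[i+1][j], dp[i][j−1]):
dp[1][10] = 8. A witness is uxuxxuxu at positions 1,2,4,6,7,8,9,10.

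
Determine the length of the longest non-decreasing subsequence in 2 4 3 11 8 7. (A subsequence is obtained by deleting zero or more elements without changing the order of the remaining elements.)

3

Scanning left to right, the best length ending at each element is: 2→1, 4→2, 3→2, 11→3, 8→3, 7→3.
So the longest non-decreasing subsequence has length 3, e.g. 2, 4, 11.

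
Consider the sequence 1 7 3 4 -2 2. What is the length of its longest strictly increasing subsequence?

3

Let dp[i] be the longest increasing subsequence ending at position i. Then dp = [1, 2, 2, 3, 1, 2].
The maximum is 3; one witness is 1, 3, 4 at positions 1,3,4.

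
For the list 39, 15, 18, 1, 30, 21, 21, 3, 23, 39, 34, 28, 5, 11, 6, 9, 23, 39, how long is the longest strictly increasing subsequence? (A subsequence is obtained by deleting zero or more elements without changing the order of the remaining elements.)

Let dp[i] be the longest increasing subsequence ending at position i. Then dp = [1, 1, 2, 1, 3, 3, 3, 2, 4, 5, 5, 5, 3, 4, 4, 5, 6, 7].
The maximum is 7; one witness is 1, 3, 5, 6, 9, 23, 39 at positions 4,8,13,15,16,17,18.

7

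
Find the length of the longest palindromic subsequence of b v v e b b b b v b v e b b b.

One longest palindromic subsequence is bvvbbbbvvb (positions 1,2,3,5,6,7,8,9,11,15); it reads the same forward and backward, and the interval DP gives dp[1][15] = 10.

10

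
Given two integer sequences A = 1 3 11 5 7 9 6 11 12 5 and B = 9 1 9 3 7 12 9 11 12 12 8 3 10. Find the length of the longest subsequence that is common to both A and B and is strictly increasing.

6

A longest common strictly increasing subsequence is 1, 3, 7, 9, 11, 12 (length 6); it appears in order in both A and B, and no longer such subsequence exists.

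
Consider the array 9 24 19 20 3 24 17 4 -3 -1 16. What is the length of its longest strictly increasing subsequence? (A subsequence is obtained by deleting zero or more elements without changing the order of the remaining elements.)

Let dp[i] be the longest increasing subsequence ending at position i. Then dp = [1, 2, 2, 3, 1, 4, 2, 2, 1, 2, 3].
The maximum is 4; one witness is 9, 19, 20, 24 at positions 1,3,4,6.

4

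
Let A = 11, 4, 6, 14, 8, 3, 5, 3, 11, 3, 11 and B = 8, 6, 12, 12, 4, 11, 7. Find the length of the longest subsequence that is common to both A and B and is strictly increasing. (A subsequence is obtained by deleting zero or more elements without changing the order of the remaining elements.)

2

A longest common strictly increasing subsequence is 8, 11 (length 2); it appears in order in both A and B, and no longer such subsequence exists.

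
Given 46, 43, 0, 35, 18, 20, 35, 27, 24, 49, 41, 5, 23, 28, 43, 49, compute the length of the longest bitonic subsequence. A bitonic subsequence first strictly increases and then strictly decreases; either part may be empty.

One longest bitonic subsequence is 0, 18, 20, 35, 27, 24, 23 (positions 3,5,6,7,8,9,13): it rises to 35 then falls. Length 7 is optimal.

7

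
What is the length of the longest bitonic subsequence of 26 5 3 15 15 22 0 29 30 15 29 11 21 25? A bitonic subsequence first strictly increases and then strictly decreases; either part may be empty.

7

Let inc[i] be the LIS ending at i and dec[i] the longest strictly decreasing subsequence starting at i. inc = [1, 1, 1, 2, 2, 3, 1, 4, 5, 2, 4, 2, 3, 4], dec = [4, 3, 2, 2, 2, 3, 1, 3, 3, 2, 2, 1, 1, 1].
max_i inc[i]+dec[i]−1 = 7, with one witness 5, 15, 22, 29, 30, 29, 25.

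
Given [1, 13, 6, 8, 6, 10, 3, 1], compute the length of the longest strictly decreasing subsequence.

Let dp[i] be the longest decreasing subsequence ending at position i. Then dp = [1, 1, 2, 2, 3, 2, 4, 5].
The maximum is 5; one witness is 13, 8, 6, 3, 1 at positions 2,4,5,7,8.

5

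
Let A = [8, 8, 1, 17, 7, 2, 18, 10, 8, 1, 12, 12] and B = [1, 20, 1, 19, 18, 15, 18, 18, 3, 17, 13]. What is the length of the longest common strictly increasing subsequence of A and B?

2

A longest common strictly increasing subsequence is 1, 18 (length 2); it appears in order in both A and B, and no longer such subsequence exists.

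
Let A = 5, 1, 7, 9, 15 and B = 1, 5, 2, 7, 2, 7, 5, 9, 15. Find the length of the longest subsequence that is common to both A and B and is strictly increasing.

4

For each value that appears in both, track the longest common increasing run ending there.
The best achievable length is 4; one witness is 1, 7, 9, 15 (A-positions 2,3,4,5, B-positions 1,4,8,9).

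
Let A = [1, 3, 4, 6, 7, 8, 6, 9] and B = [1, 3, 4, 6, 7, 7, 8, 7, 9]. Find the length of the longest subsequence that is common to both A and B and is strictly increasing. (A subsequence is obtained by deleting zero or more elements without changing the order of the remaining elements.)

7

A longest common strictly increasing subsequence is 1, 3, 4, 6, 7, 8, 9 (length 7); it appears in order in both A and B, and no longer such subsequence exists.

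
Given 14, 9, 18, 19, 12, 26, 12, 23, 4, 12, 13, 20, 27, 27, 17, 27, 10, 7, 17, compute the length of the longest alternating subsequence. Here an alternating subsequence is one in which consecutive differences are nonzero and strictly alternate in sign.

13

Track the best alternating length ending on an up-step vs a down-step at each position: up/down = 1/1, 1/2, 3/1, 3/1, 3/4, 5/1, 3/6, 7/6, 1/8, 9/8, 9/8, 9/8, 9/1, 9/1, 9/10, 11/1, 9/12, 9/12, 13/12.
The maximum over both is 13; one such subsequence is 14, 9, 18, 12, 26, 12, 23, 4, 20, 17, 27, 10, 17.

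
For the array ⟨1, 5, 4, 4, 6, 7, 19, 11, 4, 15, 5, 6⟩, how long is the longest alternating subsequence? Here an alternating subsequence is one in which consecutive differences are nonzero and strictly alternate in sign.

Track the best alternating length ending on an up-step vs a down-step at each position: up/down = 1/1, 2/1, 2/3, 2/3, 4/1, 4/1, 4/1, 4/5, 2/5, 6/5, 6/7, 8/7.
The maximum over both is 8; one such subsequence is 1, 5, 4, 19, 11, 15, 5, 6.

8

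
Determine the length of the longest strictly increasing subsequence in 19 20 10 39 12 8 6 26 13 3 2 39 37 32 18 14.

One longest increasing subsequence is 19, 20, 26, 39 (positions 1,2,8,12), of length 4; no longer one exists.

4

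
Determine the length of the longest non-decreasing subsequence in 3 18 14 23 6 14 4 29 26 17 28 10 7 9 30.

One longest non-decreasing subsequence is 3, 18, 23, 26, 28, 30 (positions 1,2,4,9,11,15), of length 6; no longer one exists.

6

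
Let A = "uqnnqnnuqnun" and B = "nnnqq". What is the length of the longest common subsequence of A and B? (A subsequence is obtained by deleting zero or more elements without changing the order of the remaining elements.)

4

A longest common subsequence is nnqq (length 4); the LCS DP confirms no longer common subsequence exists.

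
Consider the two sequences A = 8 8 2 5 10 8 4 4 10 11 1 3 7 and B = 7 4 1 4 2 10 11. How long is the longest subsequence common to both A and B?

Backtracking the LCS table gives one alignment: 4 (A7,B2) → 4 (A8,B4) → 10 (A9,B6) → 11 (A10,B7).
So the longest common subsequence has length 4.

4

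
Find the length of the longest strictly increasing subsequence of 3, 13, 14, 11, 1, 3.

Let dp[i] be the longest increasing subsequence ending at position i. Then dp = [1, 2, 3, 2, 1, 2].
The maximum is 3; one witness is 3, 13, 14 at positions 1,2,3.

3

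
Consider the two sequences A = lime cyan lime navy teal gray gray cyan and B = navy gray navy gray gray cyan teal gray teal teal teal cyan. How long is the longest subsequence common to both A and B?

Backtracking the LCS table gives one alignment: cyan (A2,B6) → teal (A5,B7) → gray (A6,B8) → cyan (A8,B12).
So the longest common subsequence has length 4.

4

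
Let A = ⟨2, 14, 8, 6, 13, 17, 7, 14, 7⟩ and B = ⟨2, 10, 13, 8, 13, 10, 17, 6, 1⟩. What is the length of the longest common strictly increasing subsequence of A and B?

4

A longest common strictly increasing subsequence is 2, 8, 13, 17 (length 4); it appears in order in both A and B, and no longer such subsequence exists.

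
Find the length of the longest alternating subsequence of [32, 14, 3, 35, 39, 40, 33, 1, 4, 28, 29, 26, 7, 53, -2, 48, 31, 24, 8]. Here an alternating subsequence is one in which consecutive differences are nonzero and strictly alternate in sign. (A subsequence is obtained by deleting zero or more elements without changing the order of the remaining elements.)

A longest alternating subsequence is 32, 14, 35, 1, 28, 26, 53, -2, 48, 31 (positions 1,2,4,8,10,12,14,15,16,17); its 9 consecutive differences strictly alternate in sign, and length 10 is optimal.

10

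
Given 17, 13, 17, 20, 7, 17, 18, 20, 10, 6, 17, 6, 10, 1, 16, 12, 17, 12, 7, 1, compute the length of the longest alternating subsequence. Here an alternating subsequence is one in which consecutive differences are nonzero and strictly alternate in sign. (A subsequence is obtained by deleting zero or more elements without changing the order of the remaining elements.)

A longest alternating subsequence is 17, 13, 17, 7, 17, 10, 17, 6, 10, 1, 16, 12, 17, 12 (positions 1,2,3,5,6,9,11,12,13,14,15,16,17,18); its 13 consecutive differences strictly alternate in sign, and length 14 is optimal.

14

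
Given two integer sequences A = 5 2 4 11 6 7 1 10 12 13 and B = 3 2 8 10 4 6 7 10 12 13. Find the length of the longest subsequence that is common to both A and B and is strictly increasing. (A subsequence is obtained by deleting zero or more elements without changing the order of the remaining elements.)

For each value that appears in both, track the longest common increasing run ending there.
The best achievable length is 7; one witness is 2, 4, 6, 7, 10, 12, 13 (A-positions 2,3,5,6,8,9,10, B-positions 2,5,6,7,8,9,10).

7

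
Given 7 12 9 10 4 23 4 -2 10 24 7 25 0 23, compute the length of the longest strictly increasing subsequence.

One longest increasing subsequence is 7, 9, 10, 23, 24, 25 (positions 1,3,4,6,10,12), of length 6; no longer one exists.

6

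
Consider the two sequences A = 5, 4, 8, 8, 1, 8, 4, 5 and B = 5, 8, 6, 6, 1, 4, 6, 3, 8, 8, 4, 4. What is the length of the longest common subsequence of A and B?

Backtracking the LCS table gives one alignment: 5 (A1,B1) → 4 (A2,B6) → 8 (A3,B9) → 8 (A4,B10) → 4 (A7,B12).
So the longest common subsequence has length 5.

5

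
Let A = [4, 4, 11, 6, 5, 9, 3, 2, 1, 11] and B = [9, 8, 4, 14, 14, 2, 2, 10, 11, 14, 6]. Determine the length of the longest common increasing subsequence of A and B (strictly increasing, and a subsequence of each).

2

A longest common strictly increasing subsequence is 4, 11 (length 2); it appears in order in both A and B, and no longer such subsequence exists.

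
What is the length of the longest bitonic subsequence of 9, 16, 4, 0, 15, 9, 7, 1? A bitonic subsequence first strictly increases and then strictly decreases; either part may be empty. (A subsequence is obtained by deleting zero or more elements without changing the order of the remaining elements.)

6

One longest bitonic subsequence is 9, 16, 15, 9, 7, 1 (positions 1,2,5,6,7,8): it rises to 16 then falls. Length 6 is optimal.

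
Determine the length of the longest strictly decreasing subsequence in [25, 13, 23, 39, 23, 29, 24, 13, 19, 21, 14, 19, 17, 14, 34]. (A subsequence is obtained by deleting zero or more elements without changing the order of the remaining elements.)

7

Scanning left to right, the best length ending at each element is: 25→1, 13→2, 23→2, 39→1, 23→2, 29→2, 24→3, 13→4, 19→4, 21→4, 14→5, 19→5, 17→6, 14→7, 34→2.
So the longest decreasing subsequence has length 7, e.g. 39, 29, 24, 21, 19, 17, 14.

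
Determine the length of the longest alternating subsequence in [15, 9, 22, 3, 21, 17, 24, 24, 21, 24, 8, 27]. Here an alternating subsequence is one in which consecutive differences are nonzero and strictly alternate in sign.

Track the best alternating length ending on an up-step vs a down-step at each position: up/down = 1/1, 1/2, 3/1, 1/4, 5/4, 5/6, 7/1, 7/1, 7/8, 9/1, 5/10, 11/1.
The maximum over both is 11; one such subsequence is 15, 9, 22, 3, 21, 17, 24, 21, 24, 8, 27.

11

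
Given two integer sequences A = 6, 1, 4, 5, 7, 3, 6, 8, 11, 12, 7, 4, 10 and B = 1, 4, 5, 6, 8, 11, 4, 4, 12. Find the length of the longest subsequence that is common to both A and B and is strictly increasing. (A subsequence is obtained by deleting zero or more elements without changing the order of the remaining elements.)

7

For each value that appears in both, track the longest common increasing run ending there.
The best achievable length is 7; one witness is 1, 4, 5, 6, 8, 11, 12 (A-positions 2,3,4,7,8,9,10, B-positions 1,2,3,4,5,6,9).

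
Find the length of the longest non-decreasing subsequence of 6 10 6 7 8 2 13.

One longest non-decreasing subsequence is 6, 6, 7, 8, 13 (positions 1,3,4,5,7), of length 5; no longer one exists.

5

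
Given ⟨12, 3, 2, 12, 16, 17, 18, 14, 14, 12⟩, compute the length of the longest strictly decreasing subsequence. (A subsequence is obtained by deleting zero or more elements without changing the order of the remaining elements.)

3

Let dp[i] be the longest decreasing subsequence ending at position i. Then dp = [1, 2, 3, 1, 1, 1, 1, 2, 2, 3].
The maximum is 3; one witness is 12, 3, 2 at positions 1,2,3.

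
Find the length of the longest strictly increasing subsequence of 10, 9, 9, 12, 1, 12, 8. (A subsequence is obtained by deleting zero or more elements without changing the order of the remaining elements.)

2

Let dp[i] be the longest increasing subsequence ending at position i. Then dp = [1, 1, 1, 2, 1, 2, 2].
The maximum is 2; one witness is 10, 12 at positions 1,4.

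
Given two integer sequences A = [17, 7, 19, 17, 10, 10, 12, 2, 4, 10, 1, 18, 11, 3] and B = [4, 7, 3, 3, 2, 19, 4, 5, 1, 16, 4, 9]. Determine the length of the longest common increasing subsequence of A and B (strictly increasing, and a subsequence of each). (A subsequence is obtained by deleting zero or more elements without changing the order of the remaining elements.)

2

For each value that appears in both, track the longest common increasing run ending there.
The best achievable length is 2; one witness is 7, 19 (A-positions 2,3, B-positions 2,6).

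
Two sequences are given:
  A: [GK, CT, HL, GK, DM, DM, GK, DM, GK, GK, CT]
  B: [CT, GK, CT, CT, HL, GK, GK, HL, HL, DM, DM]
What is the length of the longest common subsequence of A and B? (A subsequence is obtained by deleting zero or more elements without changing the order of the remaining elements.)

A longest common subsequence is GK, CT, HL, GK, DM, DM (length 6); the LCS DP confirms no longer common subsequence exists.

6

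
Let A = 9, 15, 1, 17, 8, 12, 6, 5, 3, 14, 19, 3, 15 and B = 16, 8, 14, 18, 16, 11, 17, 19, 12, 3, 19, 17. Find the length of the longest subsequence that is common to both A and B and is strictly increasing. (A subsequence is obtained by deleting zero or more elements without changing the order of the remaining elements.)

3

For each value that appears in both, track the longest common increasing run ending there.
The best achievable length is 3; one witness is 8, 14, 19 (A-positions 5,10,11, B-positions 2,3,8).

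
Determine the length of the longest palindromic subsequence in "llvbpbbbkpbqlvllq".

13

One longest palindromic subsequence is llvbpbbbpbvll (positions 1,2,3,4,5,6,7,8,10,11,14,15,16); it reads the same forward and backward, and the interval DP gives dp[1][17] = 13.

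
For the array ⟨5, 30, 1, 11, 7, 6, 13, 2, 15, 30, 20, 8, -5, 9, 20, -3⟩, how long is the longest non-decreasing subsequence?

6

Scanning left to right, the best length ending at each element is: 5→1, 30→2, 1→1, 11→2, 7→2, 6→2, 13→3, 2→2, 15→4, 30→5, 20→5, 8→3, -5→1, 9→4, 20→6, -3→2.
So the longest non-decreasing subsequence has length 6, e.g. 5, 11, 13, 15, 20, 20.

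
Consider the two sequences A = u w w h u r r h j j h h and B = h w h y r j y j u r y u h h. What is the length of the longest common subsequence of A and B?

A longest common subsequence is whrjjhh (length 7); the LCS DP confirms no longer common subsequence exists.

7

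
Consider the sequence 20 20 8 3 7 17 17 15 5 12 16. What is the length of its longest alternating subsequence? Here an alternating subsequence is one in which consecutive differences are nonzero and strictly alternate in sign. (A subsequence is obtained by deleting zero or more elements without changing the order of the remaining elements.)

5

Track the best alternating length ending on an up-step vs a down-step at each position: up/down = 1/1, 1/1, 1/2, 1/2, 3/2, 3/2, 3/2, 3/4, 3/4, 5/4, 5/4.
The maximum over both is 5; one such subsequence is 20, 3, 7, 5, 12.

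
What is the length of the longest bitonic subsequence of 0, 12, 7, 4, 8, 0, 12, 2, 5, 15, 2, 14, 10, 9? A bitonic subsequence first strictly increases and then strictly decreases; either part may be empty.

One longest bitonic subsequence is 0, 7, 8, 12, 15, 14, 10, 9 (positions 1,3,5,7,10,12,13,14): it rises to 15 then falls. Length 8 is optimal.

8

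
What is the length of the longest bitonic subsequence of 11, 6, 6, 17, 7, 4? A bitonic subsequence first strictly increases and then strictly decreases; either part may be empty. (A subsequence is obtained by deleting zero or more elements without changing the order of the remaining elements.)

Let inc[i] be the LIS ending at i and dec[i] the longest strictly decreasing subsequence starting at i. inc = [1, 1, 1, 2, 2, 1], dec = [3, 2, 2, 3, 2, 1].
max_i inc[i]+dec[i]−1 = 4, with one witness 11, 17, 7, 4.

4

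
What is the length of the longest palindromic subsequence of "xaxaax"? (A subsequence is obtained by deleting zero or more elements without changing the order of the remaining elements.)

5

One longest palindromic subsequence is xaaax (positions 1,2,4,5,6); it reads the same forward and backward, and the interval DP gives dp[1][6] = 5.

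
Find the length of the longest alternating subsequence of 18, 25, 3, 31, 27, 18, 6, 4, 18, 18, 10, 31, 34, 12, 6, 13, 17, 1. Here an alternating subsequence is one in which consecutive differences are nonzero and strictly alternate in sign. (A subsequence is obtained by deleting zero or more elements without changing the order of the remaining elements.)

11

Track the best alternating length ending on an up-step vs a down-step at each position: up/down = 1/1, 2/1, 1/3, 4/1, 4/5, 4/5, 4/5, 4/5, 6/5, 6/5, 6/7, 8/1, 8/1, 8/9, 6/9, 10/9, 10/9, 1/11.
The maximum over both is 11; one such subsequence is 18, 25, 3, 31, 6, 18, 10, 31, 12, 13, 1.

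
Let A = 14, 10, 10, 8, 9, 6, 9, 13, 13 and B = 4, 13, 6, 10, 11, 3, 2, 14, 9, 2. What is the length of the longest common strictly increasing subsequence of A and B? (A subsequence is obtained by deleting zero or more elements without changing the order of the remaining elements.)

A longest common strictly increasing subsequence is 6, 9 (length 2); it appears in order in both A and B, and no longer such subsequence exists.

2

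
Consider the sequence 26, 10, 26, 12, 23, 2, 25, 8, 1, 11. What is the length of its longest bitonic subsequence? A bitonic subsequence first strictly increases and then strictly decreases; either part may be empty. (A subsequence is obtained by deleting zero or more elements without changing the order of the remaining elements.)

6

Let inc[i] be the LIS ending at i and dec[i] the longest strictly decreasing subsequence starting at i. inc = [1, 1, 2, 2, 3, 1, 4, 2, 1, 3], dec = [4, 3, 4, 3, 3, 2, 3, 2, 1, 1].
max_i inc[i]+dec[i]−1 = 6, with one witness 10, 12, 23, 25, 8, 1.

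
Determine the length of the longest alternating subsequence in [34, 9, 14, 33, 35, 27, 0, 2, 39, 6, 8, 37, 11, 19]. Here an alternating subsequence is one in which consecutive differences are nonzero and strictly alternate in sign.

Track the best alternating length ending on an up-step vs a down-step at each position: up/down = 1/1, 1/2, 3/2, 3/2, 3/1, 3/4, 1/4, 5/4, 5/1, 5/6, 7/6, 7/6, 7/8, 9/8.
The maximum over both is 9; one such subsequence is 34, 9, 33, 27, 39, 6, 37, 11, 19.

9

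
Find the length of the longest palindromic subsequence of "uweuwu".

5

Using dp[i][j] = 2 + dp[i+1][j−1] if the ends match, else max(dp[i+1][j], dp[i][j−1]):
dp[1][6] = 5. A witness is uwuwu at positions 1,2,4,5,6.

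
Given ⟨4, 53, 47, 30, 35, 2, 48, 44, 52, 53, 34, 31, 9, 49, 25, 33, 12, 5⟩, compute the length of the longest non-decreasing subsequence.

Scanning left to right, the best length ending at each element is: 4→1, 53→2, 47→2, 30→2, 35→3, 2→1, 48→4, 44→4, 52→5, 53→6, 34→3, 31→3, 9→2, 49→5, 25→3, 33→4, 12→3, 5→2.
So the longest non-decreasing subsequence has length 6, e.g. 4, 30, 35, 48, 52, 53.

6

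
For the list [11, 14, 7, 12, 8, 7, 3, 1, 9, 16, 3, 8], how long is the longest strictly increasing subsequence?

4

One longest increasing subsequence is 7, 8, 9, 16 (positions 3,5,9,10), of length 4; no longer one exists.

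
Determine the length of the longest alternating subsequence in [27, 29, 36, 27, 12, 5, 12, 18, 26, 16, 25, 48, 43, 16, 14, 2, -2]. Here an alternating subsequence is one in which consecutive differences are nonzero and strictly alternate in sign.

A longest alternating subsequence is 27, 29, 12, 18, 16, 48, 43 (positions 1,2,5,8,10,12,13); its 6 consecutive differences strictly alternate in sign, and length 7 is optimal.

7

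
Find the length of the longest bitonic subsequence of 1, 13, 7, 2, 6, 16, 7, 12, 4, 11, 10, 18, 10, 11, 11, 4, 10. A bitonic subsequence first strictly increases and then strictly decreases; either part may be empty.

8

Let inc[i] be the LIS ending at i and dec[i] the longest strictly decreasing subsequence starting at i. inc = [1, 2, 2, 2, 3, 4, 4, 5, 3, 5, 5, 6, 5, 6, 6, 3, 5], dec = [1, 5, 3, 1, 2, 5, 2, 4, 1, 3, 2, 3, 2, 2, 2, 1, 1].
max_i inc[i]+dec[i]−1 = 8, with one witness 1, 2, 6, 16, 12, 11, 10, 4.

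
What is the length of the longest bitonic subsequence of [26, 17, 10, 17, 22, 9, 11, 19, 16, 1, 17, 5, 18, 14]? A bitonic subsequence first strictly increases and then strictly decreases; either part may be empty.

6

One longest bitonic subsequence is 10, 17, 22, 19, 18, 14 (positions 3,4,5,8,13,14): it rises to 22 then falls. Length 6 is optimal.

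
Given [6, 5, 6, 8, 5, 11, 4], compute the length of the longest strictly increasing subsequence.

4

One longest increasing subsequence is 5, 6, 8, 11 (positions 2,3,4,6), of length 4; no longer one exists.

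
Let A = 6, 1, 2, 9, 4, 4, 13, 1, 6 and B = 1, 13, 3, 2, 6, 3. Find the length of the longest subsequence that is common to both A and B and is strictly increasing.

For each value that appears in both, track the longest common increasing run ending there.
The best achievable length is 3; one witness is 1, 2, 6 (A-positions 2,3,9, B-positions 1,4,5).

3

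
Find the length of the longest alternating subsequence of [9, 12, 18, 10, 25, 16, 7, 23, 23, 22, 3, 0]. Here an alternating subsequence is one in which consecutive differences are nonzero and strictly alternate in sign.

7

A longest alternating subsequence is 9, 12, 10, 25, 16, 23, 22 (positions 1,2,4,5,6,8,10); its 6 consecutive differences strictly alternate in sign, and length 7 is optimal.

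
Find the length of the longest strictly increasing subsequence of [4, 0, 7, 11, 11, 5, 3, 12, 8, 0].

One longest increasing subsequence is 4, 7, 11, 12 (positions 1,3,4,8), of length 4; no longer one exists.

4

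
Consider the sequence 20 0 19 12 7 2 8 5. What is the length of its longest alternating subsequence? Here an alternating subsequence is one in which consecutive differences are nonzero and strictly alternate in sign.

6

A longest alternating subsequence is 20, 0, 19, 7, 8, 5 (positions 1,2,3,5,7,8); its 5 consecutive differences strictly alternate in sign, and length 6 is optimal.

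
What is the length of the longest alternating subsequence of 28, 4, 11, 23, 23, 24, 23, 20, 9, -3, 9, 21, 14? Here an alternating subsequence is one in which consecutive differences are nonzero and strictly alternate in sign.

A longest alternating subsequence is 28, 4, 23, 20, 21, 14 (positions 1,2,4,8,12,13); its 5 consecutive differences strictly alternate in sign, and length 6 is optimal.

6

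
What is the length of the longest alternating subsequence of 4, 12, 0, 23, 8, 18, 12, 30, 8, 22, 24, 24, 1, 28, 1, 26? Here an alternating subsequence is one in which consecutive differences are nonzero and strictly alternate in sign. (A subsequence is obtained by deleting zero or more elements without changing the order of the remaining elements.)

A longest alternating subsequence is 4, 12, 0, 23, 8, 18, 12, 30, 8, 22, 1, 28, 1, 26 (positions 1,2,3,4,5,6,7,8,9,10,13,14,15,16); its 13 consecutive differences strictly alternate in sign, and length 14 is optimal.

14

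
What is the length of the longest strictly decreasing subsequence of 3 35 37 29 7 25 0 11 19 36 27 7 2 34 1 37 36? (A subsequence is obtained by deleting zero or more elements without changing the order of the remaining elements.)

Let dp[i] be the longest decreasing subsequence ending at position i. Then dp = [1, 1, 1, 2, 3, 3, 4, 4, 4, 2, 3, 5, 6, 3, 7, 1, 2].
The maximum is 7; one witness is 35, 29, 25, 11, 7, 2, 1 at positions 2,4,6,8,12,13,15.

7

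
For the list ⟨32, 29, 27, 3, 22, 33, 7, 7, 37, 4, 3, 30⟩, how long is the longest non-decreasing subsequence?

Scanning left to right, the best length ending at each element is: 32→1, 29→1, 27→1, 3→1, 22→2, 33→3, 7→2, 7→3, 37→4, 4→2, 3→2, 30→4.
So the longest non-decreasing subsequence has length 4, e.g. 3, 22, 33, 37.

4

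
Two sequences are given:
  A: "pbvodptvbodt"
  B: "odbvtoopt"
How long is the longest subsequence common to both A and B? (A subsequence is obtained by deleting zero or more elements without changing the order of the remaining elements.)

Backtracking the LCS table gives one alignment: b (A2,B3) → v (A3,B4) → o (A4,B7) → p (A6,B8) → t (A12,B9).
So the longest common subsequence has length 5.

5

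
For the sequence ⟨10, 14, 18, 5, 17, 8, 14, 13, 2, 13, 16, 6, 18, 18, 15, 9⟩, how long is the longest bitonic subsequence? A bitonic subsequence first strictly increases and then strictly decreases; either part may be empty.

Let inc[i] be the LIS ending at i and dec[i] the longest strictly decreasing subsequence starting at i. inc = [1, 2, 3, 1, 3, 2, 3, 3, 1, 3, 4, 2, 5, 5, 4, 3], dec = [3, 3, 5, 2, 4, 2, 3, 2, 1, 2, 3, 1, 3, 3, 2, 1].
max_i inc[i]+dec[i]−1 = 7, with one witness 10, 14, 18, 17, 16, 15, 9.

7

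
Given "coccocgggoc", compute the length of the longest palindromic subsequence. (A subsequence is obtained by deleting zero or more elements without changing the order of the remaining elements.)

Using dp[i][j] = 2 + dp[i+1][j−1] if the ends match, else max(dp[i+1][j], dp[i][j−1]):
dp[1][11] = 7. A witness is cogggoc at positions 1,2,7,8,9,10,11.

7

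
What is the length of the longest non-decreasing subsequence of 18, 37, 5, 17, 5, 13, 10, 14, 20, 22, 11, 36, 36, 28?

Scanning left to right, the best length ending at each element is: 18→1, 37→2, 5→1, 17→2, 5→2, 13→3, 10→3, 14→4, 20→5, 22→6, 11→4, 36→7, 36→8, 28→7.
So the longest non-decreasing subsequence has length 8, e.g. 5, 5, 13, 14, 20, 22, 36, 36.

8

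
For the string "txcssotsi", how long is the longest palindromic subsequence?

Using dp[i][j] = 2 + dp[i+1][j−1] if the ends match, else max(dp[i+1][j], dp[i][j−1]):
dp[1][9] = 4. A witness is tsst at positions 1,4,5,7.

4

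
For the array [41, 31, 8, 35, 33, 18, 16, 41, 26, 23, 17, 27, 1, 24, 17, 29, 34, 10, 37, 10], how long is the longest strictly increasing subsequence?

Let dp[i] be the longest increasing subsequence ending at position i. Then dp = [1, 1, 1, 2, 2, 2, 2, 3, 3, 3, 3, 4, 1, 4, 3, 5, 6, 2, 7, 2].
The maximum is 7; one witness is 8, 18, 26, 27, 29, 34, 37 at positions 3,6,9,12,16,17,19.

7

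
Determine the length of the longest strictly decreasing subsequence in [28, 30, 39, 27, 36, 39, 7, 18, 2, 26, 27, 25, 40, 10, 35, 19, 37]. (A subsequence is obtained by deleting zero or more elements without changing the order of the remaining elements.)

5

One longest decreasing subsequence is 28, 27, 26, 25, 10 (positions 1,4,10,12,14), of length 5; no longer one exists.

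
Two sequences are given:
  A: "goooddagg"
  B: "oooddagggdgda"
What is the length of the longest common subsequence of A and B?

A longest common subsequence is oooddagg (length 8); the LCS DP confirms no longer common subsequence exists.

8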